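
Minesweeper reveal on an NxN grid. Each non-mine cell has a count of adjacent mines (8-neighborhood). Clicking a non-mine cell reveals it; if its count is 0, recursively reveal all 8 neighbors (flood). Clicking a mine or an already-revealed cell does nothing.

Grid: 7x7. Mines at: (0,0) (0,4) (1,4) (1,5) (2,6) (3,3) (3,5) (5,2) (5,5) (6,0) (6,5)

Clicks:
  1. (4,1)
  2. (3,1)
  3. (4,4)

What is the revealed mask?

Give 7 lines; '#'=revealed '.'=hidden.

Click 1 (4,1) count=1: revealed 1 new [(4,1)] -> total=1
Click 2 (3,1) count=0: revealed 18 new [(0,1) (0,2) (0,3) (1,0) (1,1) (1,2) (1,3) (2,0) (2,1) (2,2) (2,3) (3,0) (3,1) (3,2) (4,0) (4,2) (5,0) (5,1)] -> total=19
Click 3 (4,4) count=3: revealed 1 new [(4,4)] -> total=20

Answer: .###...
####...
####...
###....
###.#..
##.....
.......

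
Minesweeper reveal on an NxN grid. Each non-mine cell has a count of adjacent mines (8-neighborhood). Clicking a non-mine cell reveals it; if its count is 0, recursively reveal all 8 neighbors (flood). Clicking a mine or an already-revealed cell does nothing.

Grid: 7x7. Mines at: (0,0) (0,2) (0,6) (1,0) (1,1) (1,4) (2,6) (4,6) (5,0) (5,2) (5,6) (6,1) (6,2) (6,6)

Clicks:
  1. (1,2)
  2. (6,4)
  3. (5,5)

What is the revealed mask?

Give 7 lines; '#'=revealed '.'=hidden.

Answer: .......
..#....
######.
######.
######.
...###.
...###.

Derivation:
Click 1 (1,2) count=2: revealed 1 new [(1,2)] -> total=1
Click 2 (6,4) count=0: revealed 24 new [(2,0) (2,1) (2,2) (2,3) (2,4) (2,5) (3,0) (3,1) (3,2) (3,3) (3,4) (3,5) (4,0) (4,1) (4,2) (4,3) (4,4) (4,5) (5,3) (5,4) (5,5) (6,3) (6,4) (6,5)] -> total=25
Click 3 (5,5) count=3: revealed 0 new [(none)] -> total=25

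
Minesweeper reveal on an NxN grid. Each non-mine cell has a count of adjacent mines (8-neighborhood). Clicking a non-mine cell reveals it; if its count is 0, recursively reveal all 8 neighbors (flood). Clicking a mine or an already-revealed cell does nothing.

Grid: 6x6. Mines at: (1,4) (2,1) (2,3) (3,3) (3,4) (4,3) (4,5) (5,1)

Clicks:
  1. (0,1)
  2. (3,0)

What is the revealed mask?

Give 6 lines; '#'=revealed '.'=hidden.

Click 1 (0,1) count=0: revealed 8 new [(0,0) (0,1) (0,2) (0,3) (1,0) (1,1) (1,2) (1,3)] -> total=8
Click 2 (3,0) count=1: revealed 1 new [(3,0)] -> total=9

Answer: ####..
####..
......
#.....
......
......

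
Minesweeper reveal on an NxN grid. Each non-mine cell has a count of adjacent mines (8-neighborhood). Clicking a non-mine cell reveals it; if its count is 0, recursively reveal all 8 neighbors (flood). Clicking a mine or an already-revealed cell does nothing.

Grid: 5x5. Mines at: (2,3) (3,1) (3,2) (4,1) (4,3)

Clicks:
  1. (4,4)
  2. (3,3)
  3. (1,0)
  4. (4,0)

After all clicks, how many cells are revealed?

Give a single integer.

Answer: 16

Derivation:
Click 1 (4,4) count=1: revealed 1 new [(4,4)] -> total=1
Click 2 (3,3) count=3: revealed 1 new [(3,3)] -> total=2
Click 3 (1,0) count=0: revealed 13 new [(0,0) (0,1) (0,2) (0,3) (0,4) (1,0) (1,1) (1,2) (1,3) (1,4) (2,0) (2,1) (2,2)] -> total=15
Click 4 (4,0) count=2: revealed 1 new [(4,0)] -> total=16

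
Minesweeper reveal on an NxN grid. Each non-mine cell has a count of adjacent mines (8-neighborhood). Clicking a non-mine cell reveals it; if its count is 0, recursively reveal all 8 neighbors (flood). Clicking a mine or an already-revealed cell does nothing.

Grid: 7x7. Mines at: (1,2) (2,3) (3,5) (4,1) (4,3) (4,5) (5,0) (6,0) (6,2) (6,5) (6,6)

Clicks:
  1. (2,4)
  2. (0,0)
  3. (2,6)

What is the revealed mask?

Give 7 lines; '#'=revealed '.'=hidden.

Click 1 (2,4) count=2: revealed 1 new [(2,4)] -> total=1
Click 2 (0,0) count=0: revealed 8 new [(0,0) (0,1) (1,0) (1,1) (2,0) (2,1) (3,0) (3,1)] -> total=9
Click 3 (2,6) count=1: revealed 1 new [(2,6)] -> total=10

Answer: ##.....
##.....
##..#.#
##.....
.......
.......
.......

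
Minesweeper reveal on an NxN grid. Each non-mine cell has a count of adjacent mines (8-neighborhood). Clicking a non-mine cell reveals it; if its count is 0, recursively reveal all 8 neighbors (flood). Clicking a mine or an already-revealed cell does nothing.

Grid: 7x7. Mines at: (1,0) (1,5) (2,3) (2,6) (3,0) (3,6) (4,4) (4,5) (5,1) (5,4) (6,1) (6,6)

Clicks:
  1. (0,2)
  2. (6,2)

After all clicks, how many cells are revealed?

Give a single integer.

Answer: 9

Derivation:
Click 1 (0,2) count=0: revealed 8 new [(0,1) (0,2) (0,3) (0,4) (1,1) (1,2) (1,3) (1,4)] -> total=8
Click 2 (6,2) count=2: revealed 1 new [(6,2)] -> total=9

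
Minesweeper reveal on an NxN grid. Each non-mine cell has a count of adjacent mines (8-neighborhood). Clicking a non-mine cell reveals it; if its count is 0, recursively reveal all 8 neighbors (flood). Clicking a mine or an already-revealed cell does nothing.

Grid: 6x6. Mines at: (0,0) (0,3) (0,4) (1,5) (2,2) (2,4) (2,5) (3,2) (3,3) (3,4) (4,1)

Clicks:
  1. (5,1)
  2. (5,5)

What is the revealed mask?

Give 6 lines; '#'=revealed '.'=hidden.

Answer: ......
......
......
......
..####
.#####

Derivation:
Click 1 (5,1) count=1: revealed 1 new [(5,1)] -> total=1
Click 2 (5,5) count=0: revealed 8 new [(4,2) (4,3) (4,4) (4,5) (5,2) (5,3) (5,4) (5,5)] -> total=9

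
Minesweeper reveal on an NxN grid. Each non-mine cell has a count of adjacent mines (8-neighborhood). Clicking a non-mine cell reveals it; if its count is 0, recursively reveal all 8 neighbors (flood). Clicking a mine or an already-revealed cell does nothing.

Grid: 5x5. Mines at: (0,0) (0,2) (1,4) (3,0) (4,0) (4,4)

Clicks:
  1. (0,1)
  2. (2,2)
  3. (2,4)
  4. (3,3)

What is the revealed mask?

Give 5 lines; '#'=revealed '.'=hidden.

Answer: .#...
.###.
.####
.###.
.###.

Derivation:
Click 1 (0,1) count=2: revealed 1 new [(0,1)] -> total=1
Click 2 (2,2) count=0: revealed 12 new [(1,1) (1,2) (1,3) (2,1) (2,2) (2,3) (3,1) (3,2) (3,3) (4,1) (4,2) (4,3)] -> total=13
Click 3 (2,4) count=1: revealed 1 new [(2,4)] -> total=14
Click 4 (3,3) count=1: revealed 0 new [(none)] -> total=14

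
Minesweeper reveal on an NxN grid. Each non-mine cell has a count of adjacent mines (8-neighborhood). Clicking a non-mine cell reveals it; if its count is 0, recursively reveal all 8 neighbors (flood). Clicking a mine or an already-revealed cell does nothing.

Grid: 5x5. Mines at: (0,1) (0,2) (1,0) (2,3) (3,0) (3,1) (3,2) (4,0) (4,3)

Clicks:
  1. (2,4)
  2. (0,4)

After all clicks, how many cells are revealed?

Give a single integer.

Click 1 (2,4) count=1: revealed 1 new [(2,4)] -> total=1
Click 2 (0,4) count=0: revealed 4 new [(0,3) (0,4) (1,3) (1,4)] -> total=5

Answer: 5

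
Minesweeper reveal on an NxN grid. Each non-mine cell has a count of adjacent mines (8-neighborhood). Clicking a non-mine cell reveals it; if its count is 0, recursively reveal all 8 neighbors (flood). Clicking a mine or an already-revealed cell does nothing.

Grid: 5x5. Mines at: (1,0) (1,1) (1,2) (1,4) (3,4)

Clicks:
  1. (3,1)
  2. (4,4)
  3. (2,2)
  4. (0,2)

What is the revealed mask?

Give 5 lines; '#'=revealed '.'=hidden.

Click 1 (3,1) count=0: revealed 12 new [(2,0) (2,1) (2,2) (2,3) (3,0) (3,1) (3,2) (3,3) (4,0) (4,1) (4,2) (4,3)] -> total=12
Click 2 (4,4) count=1: revealed 1 new [(4,4)] -> total=13
Click 3 (2,2) count=2: revealed 0 new [(none)] -> total=13
Click 4 (0,2) count=2: revealed 1 new [(0,2)] -> total=14

Answer: ..#..
.....
####.
####.
#####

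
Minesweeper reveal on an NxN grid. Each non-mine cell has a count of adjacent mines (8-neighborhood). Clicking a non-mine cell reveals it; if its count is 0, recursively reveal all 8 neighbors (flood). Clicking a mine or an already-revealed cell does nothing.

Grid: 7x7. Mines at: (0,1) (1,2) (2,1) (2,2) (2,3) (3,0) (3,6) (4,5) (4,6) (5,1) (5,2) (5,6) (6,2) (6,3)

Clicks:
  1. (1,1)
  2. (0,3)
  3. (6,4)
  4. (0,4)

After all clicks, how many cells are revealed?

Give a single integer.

Answer: 13

Derivation:
Click 1 (1,1) count=4: revealed 1 new [(1,1)] -> total=1
Click 2 (0,3) count=1: revealed 1 new [(0,3)] -> total=2
Click 3 (6,4) count=1: revealed 1 new [(6,4)] -> total=3
Click 4 (0,4) count=0: revealed 10 new [(0,4) (0,5) (0,6) (1,3) (1,4) (1,5) (1,6) (2,4) (2,5) (2,6)] -> total=13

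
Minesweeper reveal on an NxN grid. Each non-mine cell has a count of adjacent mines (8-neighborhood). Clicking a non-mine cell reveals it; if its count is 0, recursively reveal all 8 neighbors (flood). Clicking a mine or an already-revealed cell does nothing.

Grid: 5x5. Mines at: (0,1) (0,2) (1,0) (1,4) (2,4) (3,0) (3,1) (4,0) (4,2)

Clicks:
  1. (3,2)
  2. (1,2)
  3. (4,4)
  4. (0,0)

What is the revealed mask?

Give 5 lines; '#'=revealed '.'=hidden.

Click 1 (3,2) count=2: revealed 1 new [(3,2)] -> total=1
Click 2 (1,2) count=2: revealed 1 new [(1,2)] -> total=2
Click 3 (4,4) count=0: revealed 4 new [(3,3) (3,4) (4,3) (4,4)] -> total=6
Click 4 (0,0) count=2: revealed 1 new [(0,0)] -> total=7

Answer: #....
..#..
.....
..###
...##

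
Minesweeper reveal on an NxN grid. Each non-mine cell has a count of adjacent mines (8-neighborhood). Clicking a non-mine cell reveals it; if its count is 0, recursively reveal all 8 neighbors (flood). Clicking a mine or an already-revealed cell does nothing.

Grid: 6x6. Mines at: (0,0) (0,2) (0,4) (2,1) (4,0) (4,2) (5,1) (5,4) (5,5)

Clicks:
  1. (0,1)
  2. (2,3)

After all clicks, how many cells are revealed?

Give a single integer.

Click 1 (0,1) count=2: revealed 1 new [(0,1)] -> total=1
Click 2 (2,3) count=0: revealed 15 new [(1,2) (1,3) (1,4) (1,5) (2,2) (2,3) (2,4) (2,5) (3,2) (3,3) (3,4) (3,5) (4,3) (4,4) (4,5)] -> total=16

Answer: 16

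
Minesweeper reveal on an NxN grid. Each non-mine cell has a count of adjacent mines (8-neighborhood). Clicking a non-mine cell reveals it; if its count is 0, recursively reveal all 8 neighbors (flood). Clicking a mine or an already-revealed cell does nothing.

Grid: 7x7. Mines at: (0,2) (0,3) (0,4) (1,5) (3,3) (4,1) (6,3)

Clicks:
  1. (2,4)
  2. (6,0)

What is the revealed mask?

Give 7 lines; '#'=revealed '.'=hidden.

Answer: .......
.......
....#..
.......
.......
###....
###....

Derivation:
Click 1 (2,4) count=2: revealed 1 new [(2,4)] -> total=1
Click 2 (6,0) count=0: revealed 6 new [(5,0) (5,1) (5,2) (6,0) (6,1) (6,2)] -> total=7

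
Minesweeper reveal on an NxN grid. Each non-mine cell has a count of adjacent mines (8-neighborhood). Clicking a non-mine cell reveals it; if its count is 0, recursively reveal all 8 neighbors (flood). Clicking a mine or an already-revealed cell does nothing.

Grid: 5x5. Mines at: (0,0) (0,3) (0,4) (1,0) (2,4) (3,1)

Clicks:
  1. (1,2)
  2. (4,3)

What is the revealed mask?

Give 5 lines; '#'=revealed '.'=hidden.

Click 1 (1,2) count=1: revealed 1 new [(1,2)] -> total=1
Click 2 (4,3) count=0: revealed 6 new [(3,2) (3,3) (3,4) (4,2) (4,3) (4,4)] -> total=7

Answer: .....
..#..
.....
..###
..###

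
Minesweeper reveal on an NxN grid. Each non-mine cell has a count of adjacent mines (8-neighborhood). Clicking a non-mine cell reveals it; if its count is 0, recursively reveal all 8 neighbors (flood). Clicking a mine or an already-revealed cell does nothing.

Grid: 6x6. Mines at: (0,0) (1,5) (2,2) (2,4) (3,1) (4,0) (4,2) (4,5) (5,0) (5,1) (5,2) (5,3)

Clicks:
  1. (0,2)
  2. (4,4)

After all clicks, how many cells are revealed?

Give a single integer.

Click 1 (0,2) count=0: revealed 8 new [(0,1) (0,2) (0,3) (0,4) (1,1) (1,2) (1,3) (1,4)] -> total=8
Click 2 (4,4) count=2: revealed 1 new [(4,4)] -> total=9

Answer: 9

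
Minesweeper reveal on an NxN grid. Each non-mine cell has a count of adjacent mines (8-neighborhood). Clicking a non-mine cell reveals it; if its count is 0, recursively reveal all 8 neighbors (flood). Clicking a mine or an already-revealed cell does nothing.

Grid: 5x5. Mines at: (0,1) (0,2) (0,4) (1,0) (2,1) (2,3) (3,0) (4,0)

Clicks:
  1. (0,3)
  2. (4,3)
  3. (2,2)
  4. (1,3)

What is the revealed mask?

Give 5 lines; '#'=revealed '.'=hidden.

Click 1 (0,3) count=2: revealed 1 new [(0,3)] -> total=1
Click 2 (4,3) count=0: revealed 8 new [(3,1) (3,2) (3,3) (3,4) (4,1) (4,2) (4,3) (4,4)] -> total=9
Click 3 (2,2) count=2: revealed 1 new [(2,2)] -> total=10
Click 4 (1,3) count=3: revealed 1 new [(1,3)] -> total=11

Answer: ...#.
...#.
..#..
.####
.####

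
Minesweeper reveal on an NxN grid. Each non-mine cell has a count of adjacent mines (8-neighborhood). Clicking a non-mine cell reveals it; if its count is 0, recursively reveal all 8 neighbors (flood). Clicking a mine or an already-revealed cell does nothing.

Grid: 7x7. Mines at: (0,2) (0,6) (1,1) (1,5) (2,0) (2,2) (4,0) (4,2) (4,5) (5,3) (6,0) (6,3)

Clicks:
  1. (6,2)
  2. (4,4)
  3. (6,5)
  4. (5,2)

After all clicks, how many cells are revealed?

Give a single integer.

Click 1 (6,2) count=2: revealed 1 new [(6,2)] -> total=1
Click 2 (4,4) count=2: revealed 1 new [(4,4)] -> total=2
Click 3 (6,5) count=0: revealed 6 new [(5,4) (5,5) (5,6) (6,4) (6,5) (6,6)] -> total=8
Click 4 (5,2) count=3: revealed 1 new [(5,2)] -> total=9

Answer: 9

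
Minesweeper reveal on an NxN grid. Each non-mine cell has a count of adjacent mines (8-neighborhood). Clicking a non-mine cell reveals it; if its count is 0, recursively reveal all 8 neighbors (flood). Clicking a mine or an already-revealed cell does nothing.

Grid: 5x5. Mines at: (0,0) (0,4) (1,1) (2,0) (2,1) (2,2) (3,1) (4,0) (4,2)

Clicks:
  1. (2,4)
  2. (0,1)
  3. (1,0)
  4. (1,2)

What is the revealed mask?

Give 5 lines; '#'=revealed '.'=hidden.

Answer: .#...
#.###
...##
...##
...##

Derivation:
Click 1 (2,4) count=0: revealed 8 new [(1,3) (1,4) (2,3) (2,4) (3,3) (3,4) (4,3) (4,4)] -> total=8
Click 2 (0,1) count=2: revealed 1 new [(0,1)] -> total=9
Click 3 (1,0) count=4: revealed 1 new [(1,0)] -> total=10
Click 4 (1,2) count=3: revealed 1 new [(1,2)] -> total=11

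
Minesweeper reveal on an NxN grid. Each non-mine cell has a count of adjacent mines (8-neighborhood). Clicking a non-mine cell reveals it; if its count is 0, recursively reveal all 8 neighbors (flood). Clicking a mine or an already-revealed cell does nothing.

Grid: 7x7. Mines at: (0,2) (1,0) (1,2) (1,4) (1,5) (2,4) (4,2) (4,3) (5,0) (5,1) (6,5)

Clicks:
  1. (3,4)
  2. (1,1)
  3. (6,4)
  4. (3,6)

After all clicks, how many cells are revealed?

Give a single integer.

Click 1 (3,4) count=2: revealed 1 new [(3,4)] -> total=1
Click 2 (1,1) count=3: revealed 1 new [(1,1)] -> total=2
Click 3 (6,4) count=1: revealed 1 new [(6,4)] -> total=3
Click 4 (3,6) count=0: revealed 10 new [(2,5) (2,6) (3,5) (3,6) (4,4) (4,5) (4,6) (5,4) (5,5) (5,6)] -> total=13

Answer: 13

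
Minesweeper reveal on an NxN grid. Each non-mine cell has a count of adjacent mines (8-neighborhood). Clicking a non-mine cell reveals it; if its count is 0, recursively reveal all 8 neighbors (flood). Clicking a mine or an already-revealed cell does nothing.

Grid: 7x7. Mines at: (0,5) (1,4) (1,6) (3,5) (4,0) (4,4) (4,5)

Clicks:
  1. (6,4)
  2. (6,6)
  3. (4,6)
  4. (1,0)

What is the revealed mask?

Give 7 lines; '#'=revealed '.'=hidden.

Answer: ####...
####...
####...
####...
.###..#
#######
#######

Derivation:
Click 1 (6,4) count=0: revealed 33 new [(0,0) (0,1) (0,2) (0,3) (1,0) (1,1) (1,2) (1,3) (2,0) (2,1) (2,2) (2,3) (3,0) (3,1) (3,2) (3,3) (4,1) (4,2) (4,3) (5,0) (5,1) (5,2) (5,3) (5,4) (5,5) (5,6) (6,0) (6,1) (6,2) (6,3) (6,4) (6,5) (6,6)] -> total=33
Click 2 (6,6) count=0: revealed 0 new [(none)] -> total=33
Click 3 (4,6) count=2: revealed 1 new [(4,6)] -> total=34
Click 4 (1,0) count=0: revealed 0 new [(none)] -> total=34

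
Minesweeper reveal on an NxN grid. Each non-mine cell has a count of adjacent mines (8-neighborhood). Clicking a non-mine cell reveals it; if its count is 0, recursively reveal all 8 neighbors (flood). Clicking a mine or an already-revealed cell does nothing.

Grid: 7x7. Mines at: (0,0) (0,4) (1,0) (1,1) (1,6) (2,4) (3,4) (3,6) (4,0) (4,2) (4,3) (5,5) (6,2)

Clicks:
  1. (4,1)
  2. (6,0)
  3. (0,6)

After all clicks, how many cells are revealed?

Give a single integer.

Click 1 (4,1) count=2: revealed 1 new [(4,1)] -> total=1
Click 2 (6,0) count=0: revealed 4 new [(5,0) (5,1) (6,0) (6,1)] -> total=5
Click 3 (0,6) count=1: revealed 1 new [(0,6)] -> total=6

Answer: 6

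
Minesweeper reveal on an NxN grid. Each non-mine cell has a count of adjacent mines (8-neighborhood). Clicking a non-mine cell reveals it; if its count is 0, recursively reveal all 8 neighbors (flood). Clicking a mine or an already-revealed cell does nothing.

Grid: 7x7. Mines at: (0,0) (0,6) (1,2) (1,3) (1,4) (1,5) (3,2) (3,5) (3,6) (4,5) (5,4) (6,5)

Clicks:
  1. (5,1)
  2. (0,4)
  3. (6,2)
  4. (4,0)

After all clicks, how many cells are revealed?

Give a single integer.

Click 1 (5,1) count=0: revealed 18 new [(1,0) (1,1) (2,0) (2,1) (3,0) (3,1) (4,0) (4,1) (4,2) (4,3) (5,0) (5,1) (5,2) (5,3) (6,0) (6,1) (6,2) (6,3)] -> total=18
Click 2 (0,4) count=3: revealed 1 new [(0,4)] -> total=19
Click 3 (6,2) count=0: revealed 0 new [(none)] -> total=19
Click 4 (4,0) count=0: revealed 0 new [(none)] -> total=19

Answer: 19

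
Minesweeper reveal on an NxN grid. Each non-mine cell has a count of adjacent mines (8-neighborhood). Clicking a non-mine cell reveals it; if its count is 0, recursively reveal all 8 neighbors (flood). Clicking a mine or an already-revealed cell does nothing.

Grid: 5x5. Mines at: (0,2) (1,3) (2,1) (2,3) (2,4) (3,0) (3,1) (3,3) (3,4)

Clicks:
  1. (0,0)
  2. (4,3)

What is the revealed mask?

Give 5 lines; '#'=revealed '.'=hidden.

Click 1 (0,0) count=0: revealed 4 new [(0,0) (0,1) (1,0) (1,1)] -> total=4
Click 2 (4,3) count=2: revealed 1 new [(4,3)] -> total=5

Answer: ##...
##...
.....
.....
...#.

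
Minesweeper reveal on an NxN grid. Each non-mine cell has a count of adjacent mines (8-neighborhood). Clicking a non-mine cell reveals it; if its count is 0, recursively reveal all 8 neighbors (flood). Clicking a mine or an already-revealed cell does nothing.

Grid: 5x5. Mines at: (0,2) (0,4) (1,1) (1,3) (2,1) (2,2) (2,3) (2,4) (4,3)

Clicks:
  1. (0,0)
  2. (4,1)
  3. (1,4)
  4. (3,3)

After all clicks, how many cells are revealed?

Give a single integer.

Click 1 (0,0) count=1: revealed 1 new [(0,0)] -> total=1
Click 2 (4,1) count=0: revealed 6 new [(3,0) (3,1) (3,2) (4,0) (4,1) (4,2)] -> total=7
Click 3 (1,4) count=4: revealed 1 new [(1,4)] -> total=8
Click 4 (3,3) count=4: revealed 1 new [(3,3)] -> total=9

Answer: 9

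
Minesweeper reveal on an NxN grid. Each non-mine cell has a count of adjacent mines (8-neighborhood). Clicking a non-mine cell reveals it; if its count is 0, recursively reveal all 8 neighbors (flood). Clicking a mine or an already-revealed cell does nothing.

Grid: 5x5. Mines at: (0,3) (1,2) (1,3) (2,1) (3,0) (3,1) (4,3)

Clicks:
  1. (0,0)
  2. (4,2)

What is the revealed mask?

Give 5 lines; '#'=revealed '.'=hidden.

Answer: ##...
##...
.....
.....
..#..

Derivation:
Click 1 (0,0) count=0: revealed 4 new [(0,0) (0,1) (1,0) (1,1)] -> total=4
Click 2 (4,2) count=2: revealed 1 new [(4,2)] -> total=5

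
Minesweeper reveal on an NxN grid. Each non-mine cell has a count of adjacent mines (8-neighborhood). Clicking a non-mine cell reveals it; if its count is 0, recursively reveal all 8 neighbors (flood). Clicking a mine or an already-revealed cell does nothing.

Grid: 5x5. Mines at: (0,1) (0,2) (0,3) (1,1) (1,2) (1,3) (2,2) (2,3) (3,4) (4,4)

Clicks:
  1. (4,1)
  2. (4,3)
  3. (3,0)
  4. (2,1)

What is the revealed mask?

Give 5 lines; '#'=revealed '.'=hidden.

Answer: .....
.....
##...
####.
####.

Derivation:
Click 1 (4,1) count=0: revealed 10 new [(2,0) (2,1) (3,0) (3,1) (3,2) (3,3) (4,0) (4,1) (4,2) (4,3)] -> total=10
Click 2 (4,3) count=2: revealed 0 new [(none)] -> total=10
Click 3 (3,0) count=0: revealed 0 new [(none)] -> total=10
Click 4 (2,1) count=3: revealed 0 new [(none)] -> total=10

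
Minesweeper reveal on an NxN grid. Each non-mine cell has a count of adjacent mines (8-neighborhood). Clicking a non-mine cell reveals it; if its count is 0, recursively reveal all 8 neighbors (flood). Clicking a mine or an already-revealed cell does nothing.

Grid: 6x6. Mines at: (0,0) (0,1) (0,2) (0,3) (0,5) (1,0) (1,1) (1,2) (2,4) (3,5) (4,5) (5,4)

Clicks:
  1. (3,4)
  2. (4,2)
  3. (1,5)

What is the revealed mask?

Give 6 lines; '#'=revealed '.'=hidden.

Click 1 (3,4) count=3: revealed 1 new [(3,4)] -> total=1
Click 2 (4,2) count=0: revealed 16 new [(2,0) (2,1) (2,2) (2,3) (3,0) (3,1) (3,2) (3,3) (4,0) (4,1) (4,2) (4,3) (5,0) (5,1) (5,2) (5,3)] -> total=17
Click 3 (1,5) count=2: revealed 1 new [(1,5)] -> total=18

Answer: ......
.....#
####..
#####.
####..
####..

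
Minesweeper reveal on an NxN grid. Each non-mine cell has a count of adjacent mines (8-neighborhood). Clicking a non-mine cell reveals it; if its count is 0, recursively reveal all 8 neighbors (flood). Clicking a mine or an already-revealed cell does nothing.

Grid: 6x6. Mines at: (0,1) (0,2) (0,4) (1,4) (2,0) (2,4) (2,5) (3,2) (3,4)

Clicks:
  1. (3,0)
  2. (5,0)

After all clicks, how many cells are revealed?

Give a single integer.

Answer: 14

Derivation:
Click 1 (3,0) count=1: revealed 1 new [(3,0)] -> total=1
Click 2 (5,0) count=0: revealed 13 new [(3,1) (4,0) (4,1) (4,2) (4,3) (4,4) (4,5) (5,0) (5,1) (5,2) (5,3) (5,4) (5,5)] -> total=14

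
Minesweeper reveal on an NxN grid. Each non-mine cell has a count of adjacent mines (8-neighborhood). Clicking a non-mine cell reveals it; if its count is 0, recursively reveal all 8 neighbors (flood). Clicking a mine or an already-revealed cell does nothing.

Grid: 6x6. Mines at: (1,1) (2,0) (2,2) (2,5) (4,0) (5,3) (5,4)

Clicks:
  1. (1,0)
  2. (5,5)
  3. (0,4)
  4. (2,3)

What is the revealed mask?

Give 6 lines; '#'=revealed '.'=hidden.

Answer: ..####
#.####
...#..
......
......
.....#

Derivation:
Click 1 (1,0) count=2: revealed 1 new [(1,0)] -> total=1
Click 2 (5,5) count=1: revealed 1 new [(5,5)] -> total=2
Click 3 (0,4) count=0: revealed 8 new [(0,2) (0,3) (0,4) (0,5) (1,2) (1,3) (1,4) (1,5)] -> total=10
Click 4 (2,3) count=1: revealed 1 new [(2,3)] -> total=11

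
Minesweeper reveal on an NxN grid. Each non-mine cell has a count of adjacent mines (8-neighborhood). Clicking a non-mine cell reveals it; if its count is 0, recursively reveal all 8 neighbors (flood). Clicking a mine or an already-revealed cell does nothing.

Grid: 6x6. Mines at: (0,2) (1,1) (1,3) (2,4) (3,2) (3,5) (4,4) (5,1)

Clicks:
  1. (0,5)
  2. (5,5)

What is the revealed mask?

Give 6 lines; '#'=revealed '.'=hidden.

Answer: ....##
....##
......
......
......
.....#

Derivation:
Click 1 (0,5) count=0: revealed 4 new [(0,4) (0,5) (1,4) (1,5)] -> total=4
Click 2 (5,5) count=1: revealed 1 new [(5,5)] -> total=5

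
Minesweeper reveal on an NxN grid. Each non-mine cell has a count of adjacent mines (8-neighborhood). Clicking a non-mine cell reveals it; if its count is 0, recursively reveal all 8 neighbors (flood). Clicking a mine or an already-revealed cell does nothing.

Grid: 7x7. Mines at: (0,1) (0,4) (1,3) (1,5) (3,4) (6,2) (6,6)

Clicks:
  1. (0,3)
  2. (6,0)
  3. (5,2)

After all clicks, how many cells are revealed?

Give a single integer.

Answer: 22

Derivation:
Click 1 (0,3) count=2: revealed 1 new [(0,3)] -> total=1
Click 2 (6,0) count=0: revealed 21 new [(1,0) (1,1) (1,2) (2,0) (2,1) (2,2) (2,3) (3,0) (3,1) (3,2) (3,3) (4,0) (4,1) (4,2) (4,3) (5,0) (5,1) (5,2) (5,3) (6,0) (6,1)] -> total=22
Click 3 (5,2) count=1: revealed 0 new [(none)] -> total=22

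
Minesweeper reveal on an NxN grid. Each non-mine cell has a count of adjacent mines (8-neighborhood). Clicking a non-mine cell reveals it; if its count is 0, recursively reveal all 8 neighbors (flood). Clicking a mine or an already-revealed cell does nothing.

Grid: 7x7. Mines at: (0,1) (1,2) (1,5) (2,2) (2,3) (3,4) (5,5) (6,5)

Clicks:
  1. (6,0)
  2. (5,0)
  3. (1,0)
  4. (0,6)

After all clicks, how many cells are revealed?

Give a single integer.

Click 1 (6,0) count=0: revealed 23 new [(1,0) (1,1) (2,0) (2,1) (3,0) (3,1) (3,2) (3,3) (4,0) (4,1) (4,2) (4,3) (4,4) (5,0) (5,1) (5,2) (5,3) (5,4) (6,0) (6,1) (6,2) (6,3) (6,4)] -> total=23
Click 2 (5,0) count=0: revealed 0 new [(none)] -> total=23
Click 3 (1,0) count=1: revealed 0 new [(none)] -> total=23
Click 4 (0,6) count=1: revealed 1 new [(0,6)] -> total=24

Answer: 24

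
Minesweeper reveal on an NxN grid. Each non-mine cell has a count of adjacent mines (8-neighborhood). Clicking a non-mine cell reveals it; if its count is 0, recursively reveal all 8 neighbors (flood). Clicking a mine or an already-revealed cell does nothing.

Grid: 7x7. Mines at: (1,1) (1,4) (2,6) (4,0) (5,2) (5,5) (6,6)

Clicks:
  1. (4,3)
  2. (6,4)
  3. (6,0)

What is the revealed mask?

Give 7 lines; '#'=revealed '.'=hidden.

Click 1 (4,3) count=1: revealed 1 new [(4,3)] -> total=1
Click 2 (6,4) count=1: revealed 1 new [(6,4)] -> total=2
Click 3 (6,0) count=0: revealed 4 new [(5,0) (5,1) (6,0) (6,1)] -> total=6

Answer: .......
.......
.......
.......
...#...
##.....
##..#..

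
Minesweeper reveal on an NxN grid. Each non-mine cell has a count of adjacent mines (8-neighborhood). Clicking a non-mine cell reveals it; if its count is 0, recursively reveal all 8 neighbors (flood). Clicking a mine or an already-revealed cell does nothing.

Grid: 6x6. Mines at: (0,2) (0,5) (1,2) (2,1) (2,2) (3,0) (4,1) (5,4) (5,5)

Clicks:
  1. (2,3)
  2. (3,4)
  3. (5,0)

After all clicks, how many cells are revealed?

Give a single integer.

Click 1 (2,3) count=2: revealed 1 new [(2,3)] -> total=1
Click 2 (3,4) count=0: revealed 11 new [(1,3) (1,4) (1,5) (2,4) (2,5) (3,3) (3,4) (3,5) (4,3) (4,4) (4,5)] -> total=12
Click 3 (5,0) count=1: revealed 1 new [(5,0)] -> total=13

Answer: 13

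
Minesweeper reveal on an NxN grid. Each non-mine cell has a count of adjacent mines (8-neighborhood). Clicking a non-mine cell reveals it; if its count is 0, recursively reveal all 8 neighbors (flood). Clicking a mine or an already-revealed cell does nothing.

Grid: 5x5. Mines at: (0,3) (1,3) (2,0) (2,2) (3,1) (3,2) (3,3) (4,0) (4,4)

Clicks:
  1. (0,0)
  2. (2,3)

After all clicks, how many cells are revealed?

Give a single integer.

Click 1 (0,0) count=0: revealed 6 new [(0,0) (0,1) (0,2) (1,0) (1,1) (1,2)] -> total=6
Click 2 (2,3) count=4: revealed 1 new [(2,3)] -> total=7

Answer: 7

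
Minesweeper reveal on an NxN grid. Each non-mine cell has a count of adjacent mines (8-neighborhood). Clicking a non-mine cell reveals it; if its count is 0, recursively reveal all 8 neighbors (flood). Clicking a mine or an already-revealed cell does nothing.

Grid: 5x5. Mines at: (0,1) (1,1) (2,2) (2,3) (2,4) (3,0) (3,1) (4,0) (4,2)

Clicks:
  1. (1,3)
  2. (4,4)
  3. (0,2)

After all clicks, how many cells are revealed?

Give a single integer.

Answer: 6

Derivation:
Click 1 (1,3) count=3: revealed 1 new [(1,3)] -> total=1
Click 2 (4,4) count=0: revealed 4 new [(3,3) (3,4) (4,3) (4,4)] -> total=5
Click 3 (0,2) count=2: revealed 1 new [(0,2)] -> total=6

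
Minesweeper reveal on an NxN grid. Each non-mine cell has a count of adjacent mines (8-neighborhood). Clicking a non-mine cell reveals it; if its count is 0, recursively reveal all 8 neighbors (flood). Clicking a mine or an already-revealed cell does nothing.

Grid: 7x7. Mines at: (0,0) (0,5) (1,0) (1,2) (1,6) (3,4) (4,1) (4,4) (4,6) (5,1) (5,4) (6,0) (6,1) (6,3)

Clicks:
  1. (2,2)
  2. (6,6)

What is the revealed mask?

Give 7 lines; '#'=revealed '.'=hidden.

Answer: .......
.......
..#....
.......
.......
.....##
.....##

Derivation:
Click 1 (2,2) count=1: revealed 1 new [(2,2)] -> total=1
Click 2 (6,6) count=0: revealed 4 new [(5,5) (5,6) (6,5) (6,6)] -> total=5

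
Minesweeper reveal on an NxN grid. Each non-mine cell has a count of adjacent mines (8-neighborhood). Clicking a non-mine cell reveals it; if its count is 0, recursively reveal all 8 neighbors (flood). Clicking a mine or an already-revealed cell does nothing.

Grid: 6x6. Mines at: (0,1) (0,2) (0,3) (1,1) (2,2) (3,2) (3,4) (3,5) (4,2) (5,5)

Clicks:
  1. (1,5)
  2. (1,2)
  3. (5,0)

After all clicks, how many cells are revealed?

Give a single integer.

Answer: 15

Derivation:
Click 1 (1,5) count=0: revealed 6 new [(0,4) (0,5) (1,4) (1,5) (2,4) (2,5)] -> total=6
Click 2 (1,2) count=5: revealed 1 new [(1,2)] -> total=7
Click 3 (5,0) count=0: revealed 8 new [(2,0) (2,1) (3,0) (3,1) (4,0) (4,1) (5,0) (5,1)] -> total=15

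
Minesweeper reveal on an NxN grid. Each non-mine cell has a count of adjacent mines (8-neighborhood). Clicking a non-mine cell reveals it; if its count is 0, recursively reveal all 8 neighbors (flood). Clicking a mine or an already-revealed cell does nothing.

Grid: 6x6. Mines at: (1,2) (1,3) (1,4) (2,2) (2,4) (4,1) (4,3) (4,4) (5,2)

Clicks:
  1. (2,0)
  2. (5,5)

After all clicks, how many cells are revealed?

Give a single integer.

Answer: 9

Derivation:
Click 1 (2,0) count=0: revealed 8 new [(0,0) (0,1) (1,0) (1,1) (2,0) (2,1) (3,0) (3,1)] -> total=8
Click 2 (5,5) count=1: revealed 1 new [(5,5)] -> total=9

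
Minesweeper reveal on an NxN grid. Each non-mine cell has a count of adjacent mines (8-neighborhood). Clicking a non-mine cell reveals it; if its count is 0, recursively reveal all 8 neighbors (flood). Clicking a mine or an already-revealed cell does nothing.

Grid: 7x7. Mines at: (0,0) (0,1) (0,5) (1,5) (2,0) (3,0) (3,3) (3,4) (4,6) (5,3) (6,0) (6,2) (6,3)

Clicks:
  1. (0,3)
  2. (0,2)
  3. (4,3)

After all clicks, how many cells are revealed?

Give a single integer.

Answer: 10

Derivation:
Click 1 (0,3) count=0: revealed 9 new [(0,2) (0,3) (0,4) (1,2) (1,3) (1,4) (2,2) (2,3) (2,4)] -> total=9
Click 2 (0,2) count=1: revealed 0 new [(none)] -> total=9
Click 3 (4,3) count=3: revealed 1 new [(4,3)] -> total=10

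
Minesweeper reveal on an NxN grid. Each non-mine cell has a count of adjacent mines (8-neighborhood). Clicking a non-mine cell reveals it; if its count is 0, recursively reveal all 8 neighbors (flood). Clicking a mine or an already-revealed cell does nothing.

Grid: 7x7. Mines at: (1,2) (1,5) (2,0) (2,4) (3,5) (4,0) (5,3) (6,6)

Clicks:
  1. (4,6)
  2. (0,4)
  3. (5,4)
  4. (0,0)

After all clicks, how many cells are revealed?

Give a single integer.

Click 1 (4,6) count=1: revealed 1 new [(4,6)] -> total=1
Click 2 (0,4) count=1: revealed 1 new [(0,4)] -> total=2
Click 3 (5,4) count=1: revealed 1 new [(5,4)] -> total=3
Click 4 (0,0) count=0: revealed 4 new [(0,0) (0,1) (1,0) (1,1)] -> total=7

Answer: 7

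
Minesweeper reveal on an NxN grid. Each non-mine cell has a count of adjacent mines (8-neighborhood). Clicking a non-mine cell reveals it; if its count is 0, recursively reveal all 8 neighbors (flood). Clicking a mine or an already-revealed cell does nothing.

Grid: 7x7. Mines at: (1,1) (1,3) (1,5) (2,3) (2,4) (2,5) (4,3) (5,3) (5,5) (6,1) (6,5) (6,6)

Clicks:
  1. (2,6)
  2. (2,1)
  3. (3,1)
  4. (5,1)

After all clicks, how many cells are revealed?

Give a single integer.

Answer: 13

Derivation:
Click 1 (2,6) count=2: revealed 1 new [(2,6)] -> total=1
Click 2 (2,1) count=1: revealed 1 new [(2,1)] -> total=2
Click 3 (3,1) count=0: revealed 11 new [(2,0) (2,2) (3,0) (3,1) (3,2) (4,0) (4,1) (4,2) (5,0) (5,1) (5,2)] -> total=13
Click 4 (5,1) count=1: revealed 0 new [(none)] -> total=13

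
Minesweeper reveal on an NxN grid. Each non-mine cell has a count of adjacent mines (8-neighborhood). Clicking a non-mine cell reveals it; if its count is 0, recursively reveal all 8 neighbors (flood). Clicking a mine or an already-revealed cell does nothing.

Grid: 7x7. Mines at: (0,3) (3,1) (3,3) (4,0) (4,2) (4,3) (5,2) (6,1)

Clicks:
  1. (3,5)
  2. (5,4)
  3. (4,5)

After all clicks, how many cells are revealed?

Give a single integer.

Answer: 23

Derivation:
Click 1 (3,5) count=0: revealed 23 new [(0,4) (0,5) (0,6) (1,4) (1,5) (1,6) (2,4) (2,5) (2,6) (3,4) (3,5) (3,6) (4,4) (4,5) (4,6) (5,3) (5,4) (5,5) (5,6) (6,3) (6,4) (6,5) (6,6)] -> total=23
Click 2 (5,4) count=1: revealed 0 new [(none)] -> total=23
Click 3 (4,5) count=0: revealed 0 new [(none)] -> total=23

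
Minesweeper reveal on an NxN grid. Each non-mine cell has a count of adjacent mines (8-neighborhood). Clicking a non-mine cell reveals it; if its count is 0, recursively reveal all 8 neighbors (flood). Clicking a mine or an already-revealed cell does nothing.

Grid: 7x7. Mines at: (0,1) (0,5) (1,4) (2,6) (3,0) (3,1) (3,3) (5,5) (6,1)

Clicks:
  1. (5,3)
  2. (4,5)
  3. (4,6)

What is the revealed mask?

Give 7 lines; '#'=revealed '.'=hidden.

Click 1 (5,3) count=0: revealed 9 new [(4,2) (4,3) (4,4) (5,2) (5,3) (5,4) (6,2) (6,3) (6,4)] -> total=9
Click 2 (4,5) count=1: revealed 1 new [(4,5)] -> total=10
Click 3 (4,6) count=1: revealed 1 new [(4,6)] -> total=11

Answer: .......
.......
.......
.......
..#####
..###..
..###..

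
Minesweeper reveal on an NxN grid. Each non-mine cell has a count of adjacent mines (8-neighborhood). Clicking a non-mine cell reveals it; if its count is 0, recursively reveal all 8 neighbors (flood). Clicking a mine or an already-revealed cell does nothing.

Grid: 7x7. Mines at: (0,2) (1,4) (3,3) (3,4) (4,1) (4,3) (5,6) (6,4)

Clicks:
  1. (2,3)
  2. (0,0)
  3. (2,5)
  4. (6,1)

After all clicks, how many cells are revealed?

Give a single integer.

Click 1 (2,3) count=3: revealed 1 new [(2,3)] -> total=1
Click 2 (0,0) count=0: revealed 11 new [(0,0) (0,1) (1,0) (1,1) (1,2) (2,0) (2,1) (2,2) (3,0) (3,1) (3,2)] -> total=12
Click 3 (2,5) count=2: revealed 1 new [(2,5)] -> total=13
Click 4 (6,1) count=0: revealed 8 new [(5,0) (5,1) (5,2) (5,3) (6,0) (6,1) (6,2) (6,3)] -> total=21

Answer: 21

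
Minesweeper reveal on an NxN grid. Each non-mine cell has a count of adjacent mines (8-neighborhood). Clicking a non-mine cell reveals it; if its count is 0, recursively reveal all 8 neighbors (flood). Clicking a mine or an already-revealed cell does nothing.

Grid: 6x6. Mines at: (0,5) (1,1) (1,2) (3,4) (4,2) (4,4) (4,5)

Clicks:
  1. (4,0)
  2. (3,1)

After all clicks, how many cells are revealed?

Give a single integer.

Click 1 (4,0) count=0: revealed 8 new [(2,0) (2,1) (3,0) (3,1) (4,0) (4,1) (5,0) (5,1)] -> total=8
Click 2 (3,1) count=1: revealed 0 new [(none)] -> total=8

Answer: 8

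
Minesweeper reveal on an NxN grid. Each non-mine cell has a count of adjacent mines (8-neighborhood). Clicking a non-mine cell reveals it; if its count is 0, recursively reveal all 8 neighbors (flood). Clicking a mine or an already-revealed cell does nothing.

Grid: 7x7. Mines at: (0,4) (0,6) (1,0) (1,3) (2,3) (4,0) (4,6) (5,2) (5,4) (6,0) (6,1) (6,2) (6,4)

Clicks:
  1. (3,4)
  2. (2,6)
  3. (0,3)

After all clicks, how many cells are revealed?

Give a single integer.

Click 1 (3,4) count=1: revealed 1 new [(3,4)] -> total=1
Click 2 (2,6) count=0: revealed 8 new [(1,4) (1,5) (1,6) (2,4) (2,5) (2,6) (3,5) (3,6)] -> total=9
Click 3 (0,3) count=2: revealed 1 new [(0,3)] -> total=10

Answer: 10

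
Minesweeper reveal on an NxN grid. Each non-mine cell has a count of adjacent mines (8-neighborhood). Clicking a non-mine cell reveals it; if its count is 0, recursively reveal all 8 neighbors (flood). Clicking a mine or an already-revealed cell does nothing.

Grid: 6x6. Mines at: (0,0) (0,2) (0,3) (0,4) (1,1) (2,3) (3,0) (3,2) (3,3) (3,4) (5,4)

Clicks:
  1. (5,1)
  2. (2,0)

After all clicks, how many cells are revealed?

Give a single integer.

Answer: 9

Derivation:
Click 1 (5,1) count=0: revealed 8 new [(4,0) (4,1) (4,2) (4,3) (5,0) (5,1) (5,2) (5,3)] -> total=8
Click 2 (2,0) count=2: revealed 1 new [(2,0)] -> total=9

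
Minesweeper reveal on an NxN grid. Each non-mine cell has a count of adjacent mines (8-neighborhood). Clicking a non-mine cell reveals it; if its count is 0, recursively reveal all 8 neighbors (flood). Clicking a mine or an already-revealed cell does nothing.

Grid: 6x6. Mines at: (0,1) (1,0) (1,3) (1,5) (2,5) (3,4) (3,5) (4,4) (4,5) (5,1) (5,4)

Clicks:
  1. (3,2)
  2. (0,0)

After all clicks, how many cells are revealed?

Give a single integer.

Answer: 13

Derivation:
Click 1 (3,2) count=0: revealed 12 new [(2,0) (2,1) (2,2) (2,3) (3,0) (3,1) (3,2) (3,3) (4,0) (4,1) (4,2) (4,3)] -> total=12
Click 2 (0,0) count=2: revealed 1 new [(0,0)] -> total=13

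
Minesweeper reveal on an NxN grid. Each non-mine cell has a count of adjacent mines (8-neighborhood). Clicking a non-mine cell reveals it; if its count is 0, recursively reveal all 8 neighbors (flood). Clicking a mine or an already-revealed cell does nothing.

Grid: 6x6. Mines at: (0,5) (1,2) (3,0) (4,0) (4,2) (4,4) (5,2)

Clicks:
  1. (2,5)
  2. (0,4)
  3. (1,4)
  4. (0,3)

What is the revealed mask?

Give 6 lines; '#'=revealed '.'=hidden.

Answer: ...##.
...###
...###
...###
......
......

Derivation:
Click 1 (2,5) count=0: revealed 9 new [(1,3) (1,4) (1,5) (2,3) (2,4) (2,5) (3,3) (3,4) (3,5)] -> total=9
Click 2 (0,4) count=1: revealed 1 new [(0,4)] -> total=10
Click 3 (1,4) count=1: revealed 0 new [(none)] -> total=10
Click 4 (0,3) count=1: revealed 1 new [(0,3)] -> total=11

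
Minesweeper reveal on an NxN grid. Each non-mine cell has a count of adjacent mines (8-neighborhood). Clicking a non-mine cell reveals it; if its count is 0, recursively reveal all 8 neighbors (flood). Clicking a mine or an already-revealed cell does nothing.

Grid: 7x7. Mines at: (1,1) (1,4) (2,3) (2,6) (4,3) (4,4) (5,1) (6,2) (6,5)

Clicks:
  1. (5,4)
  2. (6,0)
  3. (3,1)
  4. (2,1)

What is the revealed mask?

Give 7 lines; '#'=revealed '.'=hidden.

Click 1 (5,4) count=3: revealed 1 new [(5,4)] -> total=1
Click 2 (6,0) count=1: revealed 1 new [(6,0)] -> total=2
Click 3 (3,1) count=0: revealed 9 new [(2,0) (2,1) (2,2) (3,0) (3,1) (3,2) (4,0) (4,1) (4,2)] -> total=11
Click 4 (2,1) count=1: revealed 0 new [(none)] -> total=11

Answer: .......
.......
###....
###....
###....
....#..
#......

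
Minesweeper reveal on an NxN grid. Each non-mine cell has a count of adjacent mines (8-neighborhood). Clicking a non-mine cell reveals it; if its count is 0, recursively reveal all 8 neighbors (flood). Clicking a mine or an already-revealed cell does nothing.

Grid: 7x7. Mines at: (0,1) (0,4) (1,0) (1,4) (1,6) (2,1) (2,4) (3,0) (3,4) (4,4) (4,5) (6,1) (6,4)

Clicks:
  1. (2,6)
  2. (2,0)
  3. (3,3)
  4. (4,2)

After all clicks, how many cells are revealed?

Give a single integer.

Click 1 (2,6) count=1: revealed 1 new [(2,6)] -> total=1
Click 2 (2,0) count=3: revealed 1 new [(2,0)] -> total=2
Click 3 (3,3) count=3: revealed 1 new [(3,3)] -> total=3
Click 4 (4,2) count=0: revealed 8 new [(3,1) (3,2) (4,1) (4,2) (4,3) (5,1) (5,2) (5,3)] -> total=11

Answer: 11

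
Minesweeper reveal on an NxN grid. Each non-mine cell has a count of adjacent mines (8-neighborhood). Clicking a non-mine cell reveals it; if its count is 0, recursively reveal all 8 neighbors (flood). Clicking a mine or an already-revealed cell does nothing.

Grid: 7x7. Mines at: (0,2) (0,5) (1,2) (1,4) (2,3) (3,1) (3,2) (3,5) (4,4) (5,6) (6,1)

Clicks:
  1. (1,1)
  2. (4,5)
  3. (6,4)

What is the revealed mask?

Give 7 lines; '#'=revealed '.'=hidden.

Answer: .......
.#.....
.......
.......
.....#.
..####.
..####.

Derivation:
Click 1 (1,1) count=2: revealed 1 new [(1,1)] -> total=1
Click 2 (4,5) count=3: revealed 1 new [(4,5)] -> total=2
Click 3 (6,4) count=0: revealed 8 new [(5,2) (5,3) (5,4) (5,5) (6,2) (6,3) (6,4) (6,5)] -> total=10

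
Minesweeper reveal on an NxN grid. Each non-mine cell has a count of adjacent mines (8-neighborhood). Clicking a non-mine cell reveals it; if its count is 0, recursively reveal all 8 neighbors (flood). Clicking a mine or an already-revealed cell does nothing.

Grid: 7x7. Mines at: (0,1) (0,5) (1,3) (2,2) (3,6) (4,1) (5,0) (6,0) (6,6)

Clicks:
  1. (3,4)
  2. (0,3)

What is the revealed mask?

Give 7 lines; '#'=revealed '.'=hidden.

Answer: ...#...
.......
...###.
..####.
..####.
.#####.
.#####.

Derivation:
Click 1 (3,4) count=0: revealed 21 new [(2,3) (2,4) (2,5) (3,2) (3,3) (3,4) (3,5) (4,2) (4,3) (4,4) (4,5) (5,1) (5,2) (5,3) (5,4) (5,5) (6,1) (6,2) (6,3) (6,4) (6,5)] -> total=21
Click 2 (0,3) count=1: revealed 1 new [(0,3)] -> total=22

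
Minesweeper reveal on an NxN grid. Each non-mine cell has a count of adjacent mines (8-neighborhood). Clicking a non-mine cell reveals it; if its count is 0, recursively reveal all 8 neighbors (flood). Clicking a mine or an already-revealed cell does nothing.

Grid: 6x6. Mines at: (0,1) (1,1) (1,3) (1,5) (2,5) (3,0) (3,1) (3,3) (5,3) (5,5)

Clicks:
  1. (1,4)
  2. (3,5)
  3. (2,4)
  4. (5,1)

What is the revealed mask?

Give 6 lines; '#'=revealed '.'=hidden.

Click 1 (1,4) count=3: revealed 1 new [(1,4)] -> total=1
Click 2 (3,5) count=1: revealed 1 new [(3,5)] -> total=2
Click 3 (2,4) count=4: revealed 1 new [(2,4)] -> total=3
Click 4 (5,1) count=0: revealed 6 new [(4,0) (4,1) (4,2) (5,0) (5,1) (5,2)] -> total=9

Answer: ......
....#.
....#.
.....#
###...
###...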